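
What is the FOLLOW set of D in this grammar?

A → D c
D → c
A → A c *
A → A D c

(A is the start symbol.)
To compute FOLLOW(D), find every occurrence of D on a right-hand side N → α D β: add FIRST(β) \ {ε}, and if β is empty or nullable also add FOLLOW(N). Iterate to a fixed point.

In A → D c: D is followed by c, add FIRST(c) \ {ε} = { 'c' }
In A → A D c: D is followed by c, add FIRST(c) \ {ε} = { 'c' }

Taking the union: FOLLOW(D) = { 'c' }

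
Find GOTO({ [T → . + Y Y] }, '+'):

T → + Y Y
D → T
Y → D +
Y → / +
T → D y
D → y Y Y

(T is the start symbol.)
GOTO(I, '+') = CLOSURE({ [A → αX.β] : [A → α.Xβ] ∈ I, X = '+' })

Items with dot before '+', with the dot advanced:
  [T → . + Y Y] → [T → + . Y Y]
Closure of the advanced items:
  [T → + . Y Y] has the dot before Y: add [Y → . D +], [Y → . / +]
  [Y → . D +] has the dot before D: add [D → . T], [D → . y Y Y]
  [D → . T] has the dot before T: add [T → . + Y Y], [T → . D y]

GOTO = { [D → . T], [D → . y Y Y], [T → + . Y Y], [T → . + Y Y], [T → . D y], [Y → . / +], [Y → . D +] }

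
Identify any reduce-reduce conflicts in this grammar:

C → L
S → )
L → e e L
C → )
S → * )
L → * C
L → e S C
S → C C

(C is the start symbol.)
Yes — I6: [C → ) .] vs [S → ) .]; I11: [C → L .] vs [L → e e L .]; I14: [C → ) .] vs [S → * ) .]

Augment with C' → C and build the canonical LR(0) collection (I0 = CLOSURE({[C' → . C]}), then GOTO on every symbol after a dot until no new states appear). It has 16 states:
  I0: { [C → . )], [C → . L], [C' → . C], [L → . * C], [L → . e S C], [L → . e e L] }  — shift
  I1: { [C → ) .] }  — reduce
  I2: { [C → . )], [C → . L], [L → * . C], [L → . * C], [L → . e S C], [L → . e e L] }  — shift
  I3: { [C' → C .] }  — accept
  I4: { [C → L .] }  — reduce
  I5: { [C → . )], [C → . L], [L → . * C], [L → . e S C], [L → . e e L], [L → e . S C], [L → e . e L], [S → . )], [S → . * )], [S → . C C] }  — shift
  I6: { [C → ) .], [S → ) .] }  — 2 reduces
  I7: { [C → . )], [C → . L], [L → * . C], [L → . * C], [L → . e S C], [L → . e e L], [S → * . )] }  — shift
  I8: { [C → . )], [C → . L], [L → . * C], [L → . e S C], [L → . e e L], [S → C . C] }  — shift
  I9: { [C → . )], [C → . L], [L → . * C], [L → . e S C], [L → . e e L], [L → e S . C] }  — shift
  I10: { [C → . )], [C → . L], [L → . * C], [L → . e S C], [L → . e e L], [L → e . S C], [L → e . e L], [L → e e . L], [S → . )], [S → . * )], [S → . C C] }  — shift
  I11: { [C → L .], [L → e e L .] }  — 2 reduces
  I12: { [L → e S C .] }  — reduce
  I13: { [S → C C .] }  — reduce
  I14: { [C → ) .], [S → * ) .] }  — 2 reduces
  I15: { [L → * C .] }  — reduce

I6 contains complete items [C → ) .], [S → ) .] — reduce-reduce conflict.
I11 contains complete items [C → L .], [L → e e L .] — reduce-reduce conflict.
I14 contains complete items [C → ) .], [S → * ) .] — reduce-reduce conflict.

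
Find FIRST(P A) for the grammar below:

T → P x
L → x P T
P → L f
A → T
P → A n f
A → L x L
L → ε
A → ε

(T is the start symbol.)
{ 'f', 'n', 'x' }

FIRST sets of the non-terminals involved (from the grammar, by fixed-point iteration):
  FIRST(P) = { 'f', 'n', 'x' }

To compute FIRST(P A), process the symbols left to right:
Symbol P is a non-terminal. Add FIRST(P) \ {ε} = { 'f', 'n', 'x' }
P is not nullable (ε ∉ FIRST(P)), so stop here.
FIRST(P A) = { 'f', 'n', 'x' }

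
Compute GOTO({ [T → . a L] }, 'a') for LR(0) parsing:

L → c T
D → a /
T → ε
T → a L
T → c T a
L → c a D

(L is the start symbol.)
GOTO(I, 'a') = CLOSURE({ [A → αX.β] : [A → α.Xβ] ∈ I, X = 'a' })

Items with dot before 'a', with the dot advanced:
  [T → . a L] → [T → a . L]
Closure of the advanced items:
  [T → a . L] has the dot before L: add [L → . c T], [L → . c a D]

GOTO = { [L → . c T], [L → . c a D], [T → a . L] }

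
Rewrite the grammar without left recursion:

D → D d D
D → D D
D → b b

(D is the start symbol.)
D → b b D'
D' → d D D'
D' → D D'
D' → ε

D is directly left-recursive. The standard transformation for
  A → A α₁ | ... | A α_m | β₁ | ... | β_n
is
  A  → β₁ A' | ... | β_n A'
  A' → α₁ A' | ... | α_m A' | ε

D → b b becomes D → b b D'
D → D d D becomes D' → d D D'
D → D D becomes D' → D D'
Add D' → ε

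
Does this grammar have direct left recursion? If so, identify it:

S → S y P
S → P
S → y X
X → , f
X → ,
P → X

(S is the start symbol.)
Yes, S is left-recursive

S → S y P: LEFT RECURSIVE (starts with S)
S → P: starts with P
S → y X: starts with y
X → , f: starts with ','
X → ,: starts with ','
P → X: starts with X

The grammar has direct left recursion on: S.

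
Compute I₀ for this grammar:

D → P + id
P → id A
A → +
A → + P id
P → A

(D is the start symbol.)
First, augment the grammar with D' → D
I₀ = CLOSURE({ [D' → . D] }):
  [D' → . D] has the dot before D: add [D → . P + id]
  [D → . P + id] has the dot before P: add [P → . id A], [P → . A]
  [P → . A] has the dot before A: add [A → . +], [A → . + P id]
No further items can be added.

I₀ = { [A → . + P id], [A → . +], [D → . P + id], [D' → . D], [P → . A], [P → . id A] }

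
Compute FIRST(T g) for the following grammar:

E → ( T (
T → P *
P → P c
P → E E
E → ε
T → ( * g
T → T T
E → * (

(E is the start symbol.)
FIRST sets of the non-terminals involved (from the grammar, by fixed-point iteration):
  FIRST(T) = { '(', '*', 'c' }

To compute FIRST(T g), process the symbols left to right:
Symbol T is a non-terminal. Add FIRST(T) \ {ε} = { '(', '*', 'c' }
T is not nullable (ε ∉ FIRST(T)), so stop here.
FIRST(T g) = { '(', '*', 'c' }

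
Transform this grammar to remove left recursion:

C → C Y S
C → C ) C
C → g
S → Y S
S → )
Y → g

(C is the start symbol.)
C is directly left-recursive. The standard transformation for
  A → A α₁ | ... | A α_m | β₁ | ... | β_n
is
  A  → β₁ A' | ... | β_n A'
  A' → α₁ A' | ... | α_m A' | ε

C → g becomes C → g C'
C → C Y S becomes C' → Y S C'
C → C ) C becomes C' → ) C C'
Add C' → ε

Productions for other non-terminals are unchanged:
  S → Y S
  S → )
  Y → g

Resulting grammar:
C → g C'
C' → Y S C'
C' → ) C C'
C' → ε
S → Y S
S → )
Y → g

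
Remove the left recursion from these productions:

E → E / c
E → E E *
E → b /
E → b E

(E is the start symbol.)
E → b / E'
E → b E E'
E' → / c E'
E' → E * E'
E' → ε

E is directly left-recursive. The standard transformation for
  A → A α₁ | ... | A α_m | β₁ | ... | β_n
is
  A  → β₁ A' | ... | β_n A'
  A' → α₁ A' | ... | α_m A' | ε

E → b / becomes E → b / E'
E → b E becomes E → b E E'
E → E / c becomes E' → / c E'
E → E E * becomes E' → E * E'
Add E' → ε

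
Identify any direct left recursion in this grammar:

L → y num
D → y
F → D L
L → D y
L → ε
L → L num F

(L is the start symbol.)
Yes, L is left-recursive

Direct left recursion occurs when N → N α for some non-terminal N (the right-hand side begins with the left-hand side itself).

L → y num: starts with y
D → y: starts with y
F → D L: starts with D
L → D y: starts with D
L → ε: starts with ε
L → L num F: LEFT RECURSIVE (starts with L)

The grammar has direct left recursion on: L.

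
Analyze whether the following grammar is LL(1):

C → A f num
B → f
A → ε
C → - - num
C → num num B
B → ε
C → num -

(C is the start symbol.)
No. Predict set conflict for C: { 'num' }

Relevant sets:
  FIRST(A) = { ε }
  FOLLOW(B) = { $ }

For C:
  PREDICT(C → A f num) = { 'f' }
  PREDICT(C → '-' '-' num) = { '-' }
  PREDICT(C → num num B) = { 'num' }
  PREDICT(C → num '-') = { 'num' }
For B:
  PREDICT(B → f) = { 'f' }
  PREDICT(B → ε) = { $ }
A has a single production, so nothing to check there.

Conflict found: Predict set conflict for C: { 'num' }
The grammar is NOT LL(1).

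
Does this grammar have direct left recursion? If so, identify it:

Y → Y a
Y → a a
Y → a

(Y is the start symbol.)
Yes, Y is left-recursive

Y → Y a: LEFT RECURSIVE (starts with Y)
Y → a a: starts with a
Y → a: starts with a

The grammar has direct left recursion on: Y.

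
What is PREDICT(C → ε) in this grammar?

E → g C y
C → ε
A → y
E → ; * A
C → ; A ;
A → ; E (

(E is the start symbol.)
PREDICT(C → ε) = (FIRST(RHS) \ {ε}) ∪ (FOLLOW(C) if ε ∈ FIRST(RHS), i.e. RHS ⇒* ε)
The right-hand side is ε (FIRST(ε) = { ε }), so the predict set is FOLLOW(C) = { 'y' }
PREDICT(C → ε) = { 'y' }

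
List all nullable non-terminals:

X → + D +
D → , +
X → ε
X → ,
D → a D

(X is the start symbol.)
ε-productions: X → ε
So X is immediately nullable.
No further non-terminal can be added: every production for the remaining non-terminals contains a terminal or a non-nullable non-terminal.
Nullable = { 'X' }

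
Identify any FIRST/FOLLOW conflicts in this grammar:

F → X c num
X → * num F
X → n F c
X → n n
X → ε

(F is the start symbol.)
A FIRST/FOLLOW conflict occurs when a non-terminal N has a nullable alternative N → β (β ⇒* ε) and another alternative N → α with FIRST(α) ∩ FOLLOW(N) ≠ ∅: on such a lookahead the parser cannot decide between expanding α and letting N vanish via β.

Nullable non-terminals: X.

X: nullable alternative(s) X → ε; FOLLOW(X) = { 'c' }
  X → * num F: FIRST \ {ε} = { '*' } — disjoint from FOLLOW(X)
  X → n F c: FIRST \ {ε} = { 'n' } — disjoint from FOLLOW(X)
  X → n n: FIRST \ {ε} = { 'n' } — disjoint from FOLLOW(X)
  X → ε: FIRST \ {ε} = { } — this is the only nullable alternative, skip

F has no nullable alternative, so no FIRST/FOLLOW check is needed there.

No FIRST/FOLLOW conflicts found.

Answer: No FIRST/FOLLOW conflicts.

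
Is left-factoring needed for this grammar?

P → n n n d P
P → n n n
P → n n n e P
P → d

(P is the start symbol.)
Yes, P has productions with common prefix 'n n n'

Left-factoring is needed when two productions for the same non-terminal
share a common prefix on the right-hand side.

Productions for P:
  P → n n n d P
  P → n n n
  P → n n n e P
  P → d

Found common prefix 'n n n' in productions for P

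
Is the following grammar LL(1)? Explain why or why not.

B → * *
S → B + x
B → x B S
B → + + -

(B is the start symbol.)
Yes, the grammar is LL(1).

A grammar is LL(1) if for each non-terminal N with multiple productions, the predict sets of those productions are pairwise disjoint, where PREDICT(N → α) = (FIRST(α) \ {ε}) ∪ (FOLLOW(N) if α ⇒* ε).

For B:
  PREDICT(B → '*' '*') = { '*' }
  PREDICT(B → x B S) = { 'x' }
  PREDICT(B → '+' '+' '-') = { '+' }
S has a single production, so nothing to check there.

All predict sets are disjoint. The grammar IS LL(1).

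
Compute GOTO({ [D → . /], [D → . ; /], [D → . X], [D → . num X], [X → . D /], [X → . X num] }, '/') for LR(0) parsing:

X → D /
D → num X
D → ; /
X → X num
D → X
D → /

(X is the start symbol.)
{ [D → / .] }

GOTO(I, '/') = CLOSURE({ [A → αX.β] : [A → α.Xβ] ∈ I, X = '/' })

Items with dot before '/', with the dot advanced:
  [D → . /] → [D → / .]
Closure adds nothing (no advanced item has the dot before a non-terminal).

GOTO = { [D → / .] }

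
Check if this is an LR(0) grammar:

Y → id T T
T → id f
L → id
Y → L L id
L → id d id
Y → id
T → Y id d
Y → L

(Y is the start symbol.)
A grammar is LR(0) if no state in the canonical LR(0) collection has:
  - both a shift item (dot before a terminal) and a complete item (shift-reduce conflict), or
  - two or more complete items (reduce-reduce conflict; the accept item [Y' → Y .] counts as a complete item here).

Augment with Y' → Y and build the canonical LR(0) collection (I0 = CLOSURE({[Y' → . Y]}), then GOTO on every symbol after a dot until no new states appear). It has 16 states:
  I0: { [L → . id d id], [L → . id], [Y → . L L id], [Y → . L], [Y → . id T T], [Y → . id], [Y' → . Y] }  — shift
  I1: { [L → . id d id], [L → . id], [Y → L . L id], [Y → L .] }  — shift, reduce
  I2: { [Y' → Y .] }  — accept
  I3: { [L → . id d id], [L → . id], [L → id . d id], [L → id .], [T → . Y id d], [T → . id f], [Y → . L L id], [Y → . L], [Y → . id T T], [Y → . id], [Y → id . T T], [Y → id .] }  — shift, 2 reduces
  I4: { [L → . id d id], [L → . id], [T → . Y id d], [T → . id f], [Y → . L L id], [Y → . L], [Y → . id T T], [Y → . id], [Y → id T . T] }  — shift
  I5: { [T → Y . id d] }  — shift
  I6: { [L → id d . id] }  — shift
  I7: { [L → . id d id], [L → . id], [L → id . d id], [L → id .], [T → . Y id d], [T → . id f], [T → id . f], [Y → . L L id], [Y → . L], [Y → . id T T], [Y → . id], [Y → id . T T], [Y → id .] }  — shift, 2 reduces
  I8: { [T → id f .] }  — reduce
  I9: { [L → id d id .] }  — reduce
  I10: { [T → Y id . d] }  — shift
  I11: { [T → Y id d .] }  — reduce
  I12: { [Y → id T T .] }  — reduce
  I13: { [Y → L L . id] }  — shift
  I14: { [L → id . d id], [L → id .] }  — shift, reduce
  I15: { [Y → L L id .] }  — reduce

Conflict in state I1:
  Shift-reduce conflict between [Y → L .] and [L → . id]
So the grammar is NOT LR(0).

Answer: No. Shift-reduce conflict between [Y → L .] and [L → . id]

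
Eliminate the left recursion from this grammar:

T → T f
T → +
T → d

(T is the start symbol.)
T → + T'
T → d T'
T' → f T'
T' → ε

T is directly left-recursive. The standard transformation for
  A → A α₁ | ... | A α_m | β₁ | ... | β_n
is
  A  → β₁ A' | ... | β_n A'
  A' → α₁ A' | ... | α_m A' | ε

T → + becomes T → + T'
T → d becomes T → d T'
T → T f becomes T' → f T'
Add T' → ε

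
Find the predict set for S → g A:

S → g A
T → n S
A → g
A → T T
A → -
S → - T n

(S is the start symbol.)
PREDICT(S → g A) = (FIRST(RHS) \ {ε}) ∪ (FOLLOW(S) if ε ∈ FIRST(RHS), i.e. RHS ⇒* ε)
FIRST(g A) = { 'g' }
ε ∉ FIRST(g A), so FOLLOW(S) is not added.
PREDICT(S → g A) = { 'g' }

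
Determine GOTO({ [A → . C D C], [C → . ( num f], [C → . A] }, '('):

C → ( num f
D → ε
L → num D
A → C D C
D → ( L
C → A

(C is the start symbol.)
GOTO(I, '(') = CLOSURE({ [A → αX.β] : [A → α.Xβ] ∈ I, X = '(' })

Items with dot before '(', with the dot advanced:
  [C → . ( num f] → [C → ( . num f]
Closure adds nothing (no advanced item has the dot before a non-terminal).

GOTO = { [C → ( . num f] }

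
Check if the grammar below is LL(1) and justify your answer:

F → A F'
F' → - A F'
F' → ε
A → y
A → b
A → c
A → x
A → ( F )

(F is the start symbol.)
Relevant sets:
  FOLLOW(F') = { $, ')' }

For F':
  PREDICT(F' → '-' A F') = { '-' }
  PREDICT(F' → ε) = { $, ')' }
For A:
  PREDICT(A → y) = { 'y' }
  PREDICT(A → b) = { 'b' }
  PREDICT(A → c) = { 'c' }
  PREDICT(A → x) = { 'x' }
  PREDICT(A → '(' F ')') = { '(' }
F has a single production, so nothing to check there.

All predict sets are disjoint. The grammar IS LL(1).

Answer: Yes, the grammar is LL(1).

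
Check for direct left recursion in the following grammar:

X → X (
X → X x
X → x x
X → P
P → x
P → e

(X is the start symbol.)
Yes, X is left-recursive

X → X (: LEFT RECURSIVE (starts with X)
X → X x: LEFT RECURSIVE (starts with X)
X → x x: starts with x
X → P: starts with P
P → x: starts with x
P → e: starts with e

The grammar has direct left recursion on: X.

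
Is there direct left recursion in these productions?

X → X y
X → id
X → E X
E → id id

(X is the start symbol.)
Yes, X is left-recursive

Direct left recursion occurs when N → N α for some non-terminal N (the right-hand side begins with the left-hand side itself).

X → X y: LEFT RECURSIVE (starts with X)
X → id: starts with id
X → E X: starts with E
E → id id: starts with id

The grammar has direct left recursion on: X.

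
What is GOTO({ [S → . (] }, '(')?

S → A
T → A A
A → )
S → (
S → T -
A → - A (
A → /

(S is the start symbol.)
GOTO(I, '(') = CLOSURE({ [A → αX.β] : [A → α.Xβ] ∈ I, X = '(' })

Items with dot before '(', with the dot advanced:
  [S → . (] → [S → ( .]
Closure adds nothing (no advanced item has the dot before a non-terminal).

GOTO = { [S → ( .] }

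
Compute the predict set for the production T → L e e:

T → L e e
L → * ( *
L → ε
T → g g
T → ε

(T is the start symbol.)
PREDICT(T → L e e) = (FIRST(RHS) \ {ε}) ∪ (FOLLOW(T) if ε ∈ FIRST(RHS), i.e. RHS ⇒* ε)
FIRST(L) = { '*', ε }
FIRST(L e e) = { '*', 'e' }
ε ∉ FIRST(L e e), so FOLLOW(T) is not added.
PREDICT(T → L e e) = { '*', 'e' }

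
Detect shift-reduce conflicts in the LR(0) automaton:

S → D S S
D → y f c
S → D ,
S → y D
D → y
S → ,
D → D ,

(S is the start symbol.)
Yes — I4: [D → y .] vs [D → . y]; I5: [S → y D .] vs [D → D . ,]; I7: [D → y .] vs [D → y . f c]

A shift-reduce conflict occurs when an LR(0) state has both:
  - a complete (reduce) item [A → α .] (dot at the end), and
  - a shift item [B → β . c γ] (dot before a terminal).

Augment with S' → S and build the canonical LR(0) collection (I0 = CLOSURE({[S' → . S]}), then GOTO on every symbol after a dot until no new states appear). It has 13 states:
  I0: { [D → . D ,], [D → . y f c], [D → . y], [S → . ,], [S → . D ,], [S → . D S S], [S → . y D], [S' → . S] }  — shift
  I1: { [S → , .] }  — reduce
  I2: { [D → . D ,], [D → . y f c], [D → . y], [D → D . ,], [S → . ,], [S → . D ,], [S → . D S S], [S → . y D], [S → D . ,], [S → D . S S] }  — shift
  I3: { [S' → S .] }  — accept
  I4: { [D → . D ,], [D → . y f c], [D → . y], [D → y . f c], [D → y .], [S → y . D] }  — shift, reduce
  I5: { [D → D . ,], [S → y D .] }  — shift, reduce
  I6: { [D → y f . c] }  — shift
  I7: { [D → y . f c], [D → y .] }  — shift, reduce
  I8: { [D → y f c .] }  — reduce
  I9: { [D → D , .] }  — reduce
  I10: { [D → D , .], [S → , .], [S → D , .] }  — 3 reduces
  I11: { [D → . D ,], [D → . y f c], [D → . y], [S → . ,], [S → . D ,], [S → . D S S], [S → . y D], [S → D S . S] }  — shift
  I12: { [S → D S S .] }  — reduce

I4 contains reduce item [D → y .] and shift items [D → . y], [D → . y f c], [D → y . f c] — shift-reduce conflict.
I5 contains reduce item [S → y D .] and shift item [D → D . ,] — shift-reduce conflict.
I7 contains reduce item [D → y .] and shift item [D → y . f c] — shift-reduce conflict.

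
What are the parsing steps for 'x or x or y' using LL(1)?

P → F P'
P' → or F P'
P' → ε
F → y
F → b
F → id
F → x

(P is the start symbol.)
LL(1) parsing maintains a stack (initially the start symbol over $) and the input. At each step: if the stack top is a terminal, match it against the current input token; if it is a non-terminal N, replace it with the RHS of M[N, lookahead] (the unique production whose predict set contains the lookahead).

Stack is shown with the top on the left.

Stack      Input          Action
--------------------------------
P $        x or x or y $  output P → F P'
F P' $     x or x or y $  output F → x
x P' $     x or x or y $  match 'x'
P' $       or x or y $    output P' → or F P'
or F P' $  or x or y $    match 'or'
F P' $     x or y $       output F → x
x P' $     x or y $       match 'x'
P' $       or y $         output P' → or F P'
or F P' $  or y $         match 'or'
F P' $     y $            output F → y
y P' $     y $            match 'y'
P' $       $              output P' → ε
$          $              accept

The string is accepted.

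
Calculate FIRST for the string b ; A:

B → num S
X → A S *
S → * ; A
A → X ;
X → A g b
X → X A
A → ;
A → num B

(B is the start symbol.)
To compute FIRST(b ; A), process the symbols left to right:
Symbol b is a terminal. Add 'b' and stop.
FIRST(b ; A) = { 'b' }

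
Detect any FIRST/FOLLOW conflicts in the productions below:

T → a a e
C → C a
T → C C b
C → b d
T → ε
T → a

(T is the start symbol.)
A FIRST/FOLLOW conflict occurs when a non-terminal N has a nullable alternative N → β (β ⇒* ε) and another alternative N → α with FIRST(α) ∩ FOLLOW(N) ≠ ∅: on such a lookahead the parser cannot decide between expanding α and letting N vanish via β.

Nullable non-terminals: T.
FIRST sets used below: FIRST(C) = { 'b' }

T: nullable alternative(s) T → ε; FOLLOW(T) = { $ }
  T → a a e: FIRST \ {ε} = { 'a' } — disjoint from FOLLOW(T)
  T → C C b: FIRST \ {ε} = { 'b' } — disjoint from FOLLOW(T)
  T → ε: FIRST \ {ε} = { } — this is the only nullable alternative, skip
  T → a: FIRST \ {ε} = { 'a' } — disjoint from FOLLOW(T)

C has no nullable alternative, so no FIRST/FOLLOW check is needed there.

No FIRST/FOLLOW conflicts found.

Answer: No FIRST/FOLLOW conflicts.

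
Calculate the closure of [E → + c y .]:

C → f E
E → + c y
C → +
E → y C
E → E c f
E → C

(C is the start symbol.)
To compute CLOSURE, for each item [A → α.Bβ] where B is a non-terminal, add [B → .γ] for all productions B → γ; repeat for the newly added items until nothing changes.

Start with: [E → + c y .]
The dot is at the end, so nothing is added.

CLOSURE = { [E → + c y .] }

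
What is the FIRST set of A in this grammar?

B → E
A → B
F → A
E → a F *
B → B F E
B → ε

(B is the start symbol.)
To compute FIRST(A), examine every production with A on the left-hand side, reading each right-hand side left to right until a non-nullable symbol is reached.

FIRST sets of the other non-terminals involved (by the same procedure, iterated to a fixed point):
  FIRST(B) = { 'a', ε }

From A → B:
  - B is a non-terminal: add FIRST(B) \ {ε} = { 'a' }
    B is nullable and nothing follows, so the whole right-hand side can vanish: ε ∈ FIRST(A)

Collecting: FIRST(A) = { 'a', ε }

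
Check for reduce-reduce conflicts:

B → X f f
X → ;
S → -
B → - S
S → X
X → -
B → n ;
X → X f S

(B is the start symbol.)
Yes — I8: [S → - .] vs [X → - .]

A reduce-reduce conflict occurs when an LR(0) state has two complete items [A → α .] and [B → β .] — both call for a reduction, and with no lookahead the parser cannot choose between them.

Augment with B' → B and build the canonical LR(0) collection (I0 = CLOSURE({[B' → . B]}), then GOTO on every symbol after a dot until no new states appear). It has 14 states:
  I0: { [B → . - S], [B → . X f f], [B → . n ;], [B' → . B], [X → . -], [X → . ;], [X → . X f S] }  — shift
  I1: { [B → - . S], [S → . -], [S → . X], [X → - .], [X → . -], [X → . ;], [X → . X f S] }  — shift, reduce
  I2: { [X → ; .] }  — reduce
  I3: { [B' → B .] }  — accept
  I4: { [B → X . f f], [X → X . f S] }  — shift
  I5: { [B → n . ;] }  — shift
  I6: { [B → n ; .] }  — reduce
  I7: { [B → X f . f], [S → . -], [S → . X], [X → . -], [X → . ;], [X → . X f S], [X → X f . S] }  — shift
  I8: { [S → - .], [X → - .] }  — 2 reduces
  I9: { [X → X f S .] }  — reduce
  I10: { [S → X .], [X → X . f S] }  — shift, reduce
  I11: { [B → X f f .] }  — reduce
  I12: { [S → . -], [S → . X], [X → . -], [X → . ;], [X → . X f S], [X → X f . S] }  — shift
  I13: { [B → - S .] }  — reduce

I8 contains complete items [S → - .], [X → - .] — reduce-reduce conflict.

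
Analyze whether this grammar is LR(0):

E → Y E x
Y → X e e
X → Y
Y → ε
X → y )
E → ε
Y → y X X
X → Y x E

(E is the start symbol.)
No. Shift-reduce conflict between [E → .] and [X → . y )]

Augment with E' → E and build the canonical LR(0) collection (I0 = CLOSURE({[E' → . E]}), then GOTO on every symbol after a dot until no new states appear). It has 15 states:
  I0: { [E → . Y E x], [E → .], [E' → . E], [X → . Y x E], [X → . Y], [X → . y )], [Y → . X e e], [Y → . y X X], [Y → .] }  — shift, 2 reduces
  I1: { [E' → E .] }  — accept
  I2: { [Y → X . e e] }  — shift
  I3: { [E → . Y E x], [E → .], [E → Y . E x], [X → . Y x E], [X → . Y], [X → . y )], [X → Y . x E], [X → Y .], [Y → . X e e], [Y → . y X X], [Y → .] }  — shift, 3 reduces
  I4: { [X → . Y x E], [X → . Y], [X → . y )], [X → y . )], [Y → . X e e], [Y → . y X X], [Y → .], [Y → y . X X] }  — shift, reduce
  I5: { [X → y ) .] }  — reduce
  I6: { [X → . Y x E], [X → . Y], [X → . y )], [Y → . X e e], [Y → . y X X], [Y → .], [Y → X . e e], [Y → y X . X] }  — shift, reduce
  I7: { [X → Y . x E], [X → Y .] }  — shift, reduce
  I8: { [E → . Y E x], [E → .], [X → . Y x E], [X → . Y], [X → . y )], [X → Y x . E], [Y → . X e e], [Y → . y X X], [Y → .] }  — shift, 2 reduces
  I9: { [X → Y x E .] }  — reduce
  I10: { [Y → X . e e], [Y → y X X .] }  — shift, reduce
  I11: { [Y → X e . e] }  — shift
  I12: { [Y → X e e .] }  — reduce
  I13: { [E → Y E . x] }  — shift
  I14: { [E → Y E x .] }  — reduce

Conflict in state I0:
  Shift-reduce conflict between [E → .] and [X → . y )]
So the grammar is NOT LR(0).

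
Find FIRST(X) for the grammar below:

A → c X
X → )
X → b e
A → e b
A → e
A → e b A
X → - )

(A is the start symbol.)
{ ')', '-', 'b' }

To compute FIRST(X), examine every production with X on the left-hand side, reading each right-hand side left to right until a non-nullable symbol is reached.

From X → ):
  - ')' is a terminal: add ')' and stop
From X → b e:
  - b is a terminal: add 'b' and stop
From X → - ):
  - '-' is a terminal: add '-' and stop

Collecting: FIRST(X) = { ')', '-', 'b' }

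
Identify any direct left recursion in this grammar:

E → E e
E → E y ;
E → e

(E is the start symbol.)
E → E e: LEFT RECURSIVE (starts with E)
E → E y ;: LEFT RECURSIVE (starts with E)
E → e: starts with e

The grammar has direct left recursion on: E.

Answer: Yes, E is left-recursive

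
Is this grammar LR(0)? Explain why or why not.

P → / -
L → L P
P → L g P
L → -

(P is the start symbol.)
Augment with P' → P and build the canonical LR(0) collection (I0 = CLOSURE({[P' → . P]}), then GOTO on every symbol after a dot until no new states appear). It has 9 states:
  I0: { [L → . -], [L → . L P], [P → . / -], [P → . L g P], [P' → . P] }  — shift
  I1: { [L → - .] }  — reduce
  I2: { [P → / . -] }  — shift
  I3: { [L → . -], [L → . L P], [L → L . P], [P → . / -], [P → . L g P], [P → L . g P] }  — shift
  I4: { [P' → P .] }  — accept
  I5: { [L → L P .] }  — reduce
  I6: { [L → . -], [L → . L P], [P → . / -], [P → . L g P], [P → L g . P] }  — shift
  I7: { [P → L g P .] }  — reduce
  I8: { [P → / - .] }  — reduce

Every state is either a pure shift/goto state or contains exactly one complete item and nothing to shift — no conflicts. The grammar is LR(0).

Answer: Yes, the grammar is LR(0)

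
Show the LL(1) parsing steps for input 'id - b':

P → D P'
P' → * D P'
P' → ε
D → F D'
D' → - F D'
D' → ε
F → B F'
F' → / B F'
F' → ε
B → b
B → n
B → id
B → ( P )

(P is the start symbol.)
LL(1) parsing maintains a stack (initially the start symbol over $) and the input. At each step: if the stack top is a terminal, match it against the current input token; if it is a non-terminal N, replace it with the RHS of M[N, lookahead] (the unique production whose predict set contains the lookahead).

Stack is shown with the top on the left.

Stack          Input     Action
-------------------------------
P $            id - b $  output P → D P'
D P' $         id - b $  output D → F D'
F D' P' $      id - b $  output F → B F'
B F' D' P' $   id - b $  output B → id
id F' D' P' $  id - b $  match 'id'
F' D' P' $     - b $     output F' → ε
D' P' $        - b $     output D' → - F D'
- F D' P' $    - b $     match '-'
F D' P' $      b $       output F → B F'
B F' D' P' $   b $       output B → b
b F' D' P' $   b $       match 'b'
F' D' P' $     $         output F' → ε
D' P' $        $         output D' → ε
P' $           $         output P' → ε
$              $         accept

The string is accepted.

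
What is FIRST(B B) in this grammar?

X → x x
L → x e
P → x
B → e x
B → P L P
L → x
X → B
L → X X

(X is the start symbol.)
FIRST sets of the non-terminals involved (from the grammar, by fixed-point iteration):
  FIRST(B) = { 'e', 'x' }

To compute FIRST(B B), process the symbols left to right:
Symbol B is a non-terminal. Add FIRST(B) \ {ε} = { 'e', 'x' }
B is not nullable (ε ∉ FIRST(B)), so stop here.
FIRST(B B) = { 'e', 'x' }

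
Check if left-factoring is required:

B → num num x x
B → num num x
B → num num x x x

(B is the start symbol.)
Yes, B has productions with common prefix 'num num x'

Left-factoring is needed when two productions for the same non-terminal
share a common prefix on the right-hand side.

Productions for B:
  B → num num x x
  B → num num x
  B → num num x x x

Found common prefix 'num num x' in productions for B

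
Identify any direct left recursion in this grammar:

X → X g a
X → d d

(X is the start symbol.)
Direct left recursion occurs when N → N α for some non-terminal N (the right-hand side begins with the left-hand side itself).

X → X g a: LEFT RECURSIVE (starts with X)
X → d d: starts with d

The grammar has direct left recursion on: X.

Answer: Yes, X is left-recursive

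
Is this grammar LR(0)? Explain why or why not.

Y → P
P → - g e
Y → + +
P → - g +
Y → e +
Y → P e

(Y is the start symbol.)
A grammar is LR(0) if no state in the canonical LR(0) collection has:
  - both a shift item (dot before a terminal) and a complete item (shift-reduce conflict), or
  - two or more complete items (reduce-reduce conflict; the accept item [Y' → Y .] counts as a complete item here).

Augment with Y' → Y and build the canonical LR(0) collection (I0 = CLOSURE({[Y' → . Y]}), then GOTO on every symbol after a dot until no new states appear). It has 12 states:
  I0: { [P → . - g +], [P → . - g e], [Y → . + +], [Y → . P e], [Y → . P], [Y → . e +], [Y' → . Y] }  — shift
  I1: { [Y → + . +] }  — shift
  I2: { [P → - . g +], [P → - . g e] }  — shift
  I3: { [Y → P . e], [Y → P .] }  — shift, reduce
  I4: { [Y' → Y .] }  — accept
  I5: { [Y → e . +] }  — shift
  I6: { [Y → e + .] }  — reduce
  I7: { [Y → P e .] }  — reduce
  I8: { [P → - g . +], [P → - g . e] }  — shift
  I9: { [P → - g + .] }  — reduce
  I10: { [P → - g e .] }  — reduce
  I11: { [Y → + + .] }  — reduce

Conflict in state I3:
  Shift-reduce conflict between [Y → P .] and [Y → P . e]
So the grammar is NOT LR(0).

Answer: No. Shift-reduce conflict between [Y → P .] and [Y → P . e]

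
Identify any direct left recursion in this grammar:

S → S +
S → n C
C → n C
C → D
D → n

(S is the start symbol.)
Yes, S is left-recursive

S → S +: LEFT RECURSIVE (starts with S)
S → n C: starts with n
C → n C: starts with n
C → D: starts with D
D → n: starts with n

The grammar has direct left recursion on: S.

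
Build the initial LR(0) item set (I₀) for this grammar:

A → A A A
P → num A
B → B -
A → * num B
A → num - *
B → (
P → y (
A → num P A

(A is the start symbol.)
First, augment the grammar with A' → A
I₀ = CLOSURE({ [A' → . A] }):
  [A' → . A] has the dot before A: add [A → . A A A], [A → . * num B], [A → . num - *], [A → . num P A]
No further items can be added.

I₀ = { [A → . * num B], [A → . A A A], [A → . num - *], [A → . num P A], [A' → . A] }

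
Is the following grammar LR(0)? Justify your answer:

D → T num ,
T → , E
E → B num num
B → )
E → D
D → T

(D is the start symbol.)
Augment with D' → D and build the canonical LR(0) collection (I0 = CLOSURE({[D' → . D]}), then GOTO on every symbol after a dot until no new states appear). It has 12 states:
  I0: { [D → . T num ,], [D → . T], [D' → . D], [T → . , E] }  — shift
  I1: { [B → . )], [D → . T num ,], [D → . T], [E → . B num num], [E → . D], [T → , . E], [T → . , E] }  — shift
  I2: { [D' → D .] }  — accept
  I3: { [D → T . num ,], [D → T .] }  — shift, reduce
  I4: { [D → T num . ,] }  — shift
  I5: { [D → T num , .] }  — reduce
  I6: { [B → ) .] }  — reduce
  I7: { [E → B . num num] }  — shift
  I8: { [E → D .] }  — reduce
  I9: { [T → , E .] }  — reduce
  I10: { [E → B num . num] }  — shift
  I11: { [E → B num num .] }  — reduce

Conflict in state I3:
  Shift-reduce conflict between [D → T .] and [D → T . num ,]
So the grammar is NOT LR(0).

Answer: No. Shift-reduce conflict between [D → T .] and [D → T . num ,]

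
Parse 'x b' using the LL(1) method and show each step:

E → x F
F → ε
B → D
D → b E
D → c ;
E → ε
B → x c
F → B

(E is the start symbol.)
LL(1) parsing maintains a stack (initially the start symbol over $) and the input. At each step: if the stack top is a terminal, match it against the current input token; if it is a non-terminal N, replace it with the RHS of M[N, lookahead] (the unique production whose predict set contains the lookahead).

Stack is shown with the top on the left.

Stack  Input  Action
--------------------
E $    x b $  output E → x F
x F $  x b $  match 'x'
F $    b $    output F → B
B $    b $    output B → D
D $    b $    output D → b E
b E $  b $    match 'b'
E $    $      output E → ε
$      $      accept

The string is accepted.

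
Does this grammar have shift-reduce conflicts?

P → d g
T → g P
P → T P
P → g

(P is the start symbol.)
Yes — I4: [P → g .] vs [P → . d g]

Augment with P' → P and build the canonical LR(0) collection (I0 = CLOSURE({[P' → . P]}), then GOTO on every symbol after a dot until no new states appear). It has 8 states:
  I0: { [P → . T P], [P → . d g], [P → . g], [P' → . P], [T → . g P] }  — shift
  I1: { [P' → P .] }  — accept
  I2: { [P → . T P], [P → . d g], [P → . g], [P → T . P], [T → . g P] }  — shift
  I3: { [P → d . g] }  — shift
  I4: { [P → . T P], [P → . d g], [P → . g], [P → g .], [T → . g P], [T → g . P] }  — shift, reduce
  I5: { [T → g P .] }  — reduce
  I6: { [P → d g .] }  — reduce
  I7: { [P → T P .] }  — reduce

I4 contains reduce item [P → g .] and shift items [P → . d g], [P → . g], [T → . g P] — shift-reduce conflict.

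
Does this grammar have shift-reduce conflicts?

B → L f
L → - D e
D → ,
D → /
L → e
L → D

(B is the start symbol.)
No shift-reduce conflicts

Augment with B' → B and build the canonical LR(0) collection (I0 = CLOSURE({[B' → . B]}), then GOTO on every symbol after a dot until no new states appear). It has 11 states:
  I0: { [B → . L f], [B' → . B], [D → . ,], [D → . /], [L → . - D e], [L → . D], [L → . e] }  — shift
  I1: { [D → , .] }  — reduce
  I2: { [D → . ,], [D → . /], [L → - . D e] }  — shift
  I3: { [D → / .] }  — reduce
  I4: { [B' → B .] }  — accept
  I5: { [L → D .] }  — reduce
  I6: { [B → L . f] }  — shift
  I7: { [L → e .] }  — reduce
  I8: { [B → L f .] }  — reduce
  I9: { [L → - D . e] }  — shift
  I10: { [L → - D e .] }  — reduce

No state contains both a complete item and a shift item.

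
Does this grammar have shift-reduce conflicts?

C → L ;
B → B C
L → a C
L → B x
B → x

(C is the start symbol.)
A shift-reduce conflict occurs when an LR(0) state has both:
  - a complete (reduce) item [A → α .] (dot at the end), and
  - a shift item [B → β . c γ] (dot before a terminal).

Augment with C' → C and build the canonical LR(0) collection (I0 = CLOSURE({[C' → . C]}), then GOTO on every symbol after a dot until no new states appear). It has 10 states:
  I0: { [B → . B C], [B → . x], [C → . L ;], [C' → . C], [L → . B x], [L → . a C] }  — shift
  I1: { [B → . B C], [B → . x], [B → B . C], [C → . L ;], [L → . B x], [L → . a C], [L → B . x] }  — shift
  I2: { [C' → C .] }  — accept
  I3: { [C → L . ;] }  — shift
  I4: { [B → . B C], [B → . x], [C → . L ;], [L → . B x], [L → . a C], [L → a . C] }  — shift
  I5: { [B → x .] }  — reduce
  I6: { [L → a C .] }  — reduce
  I7: { [C → L ; .] }  — reduce
  I8: { [B → B C .] }  — reduce
  I9: { [B → x .], [L → B x .] }  — 2 reduces

No state contains both a complete item and a shift item.

Answer: No shift-reduce conflicts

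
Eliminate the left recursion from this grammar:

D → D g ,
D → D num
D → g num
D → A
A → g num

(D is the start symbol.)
D → g num D'
D → A D'
D' → g , D'
D' → num D'
D' → ε
A → g num

D is directly left-recursive. The standard transformation for
  A → A α₁ | ... | A α_m | β₁ | ... | β_n
is
  A  → β₁ A' | ... | β_n A'
  A' → α₁ A' | ... | α_m A' | ε

D → g num becomes D → g num D'
D → A becomes D → A D'
D → D g , becomes D' → g , D'
D → D num becomes D' → num D'
Add D' → ε

Productions for other non-terminals are unchanged:
  A → g num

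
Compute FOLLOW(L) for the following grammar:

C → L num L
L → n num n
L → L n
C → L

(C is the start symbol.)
{ $, 'n', 'num' }

To compute FOLLOW(L), find every occurrence of L on a right-hand side N → α L β: add FIRST(β) \ {ε}, and if β is empty or nullable also add FOLLOW(N). Iterate to a fixed point.

In C → L num L: L is followed by num L, add FIRST(num L) \ {ε} = { 'num' }
In C → L num L: L is at the end, add FOLLOW(C)
In L → L n: L is followed by n, add FIRST(n) \ {ε} = { 'n' }
In C → L: L is at the end, add FOLLOW(C)

The FOLLOW sets referred to above (computed the same way, to a fixed point):
  FOLLOW(C) = { $ }

Taking the union: FOLLOW(L) = { $, 'n', 'num' }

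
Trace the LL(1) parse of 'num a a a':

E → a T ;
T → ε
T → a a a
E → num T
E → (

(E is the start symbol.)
Stack is shown with the top on the left.

Stack    Input        Action
----------------------------
E $      num a a a $  output E → num T
num T $  num a a a $  match 'num'
T $      a a a $      output T → a a a
a a a $  a a a $      match 'a'
a a $    a a $        match 'a'
a $      a $          match 'a'
$        $            accept

The string is accepted.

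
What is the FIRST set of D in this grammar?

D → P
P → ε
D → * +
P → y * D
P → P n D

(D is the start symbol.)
{ '*', 'n', 'y', ε }

To compute FIRST(D), examine every production with D on the left-hand side, reading each right-hand side left to right until a non-nullable symbol is reached.

FIRST sets of the other non-terminals involved (by the same procedure, iterated to a fixed point):
  FIRST(P) = { 'n', 'y', ε }

From D → P:
  - P is a non-terminal: add FIRST(P) \ {ε} = { 'n', 'y' }
    P is nullable and nothing follows, so the whole right-hand side can vanish: ε ∈ FIRST(D)
From D → * +:
  - '*' is a terminal: add '*' and stop

Collecting: FIRST(D) = { '*', 'n', 'y', ε }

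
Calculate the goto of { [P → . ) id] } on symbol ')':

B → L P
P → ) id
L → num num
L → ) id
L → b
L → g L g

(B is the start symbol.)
GOTO(I, ')') = CLOSURE({ [A → αX.β] : [A → α.Xβ] ∈ I, X = ')' })

Items with dot before ')', with the dot advanced:
  [P → . ) id] → [P → ) . id]
Closure adds nothing (no advanced item has the dot before a non-terminal).

GOTO = { [P → ) . id] }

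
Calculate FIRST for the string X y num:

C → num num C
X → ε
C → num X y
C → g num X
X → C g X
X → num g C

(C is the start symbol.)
{ 'g', 'num', 'y' }

FIRST sets of the non-terminals involved (from the grammar, by fixed-point iteration):
  FIRST(X) = { 'g', 'num', ε }

To compute FIRST(X y num), process the symbols left to right:
Symbol X is a non-terminal. Add FIRST(X) \ {ε} = { 'g', 'num' }
X is nullable (ε ∈ FIRST(X)), continue to the next symbol.
Symbol y is a terminal. Add 'y' and stop.
FIRST(X y num) = { 'g', 'num', 'y' }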